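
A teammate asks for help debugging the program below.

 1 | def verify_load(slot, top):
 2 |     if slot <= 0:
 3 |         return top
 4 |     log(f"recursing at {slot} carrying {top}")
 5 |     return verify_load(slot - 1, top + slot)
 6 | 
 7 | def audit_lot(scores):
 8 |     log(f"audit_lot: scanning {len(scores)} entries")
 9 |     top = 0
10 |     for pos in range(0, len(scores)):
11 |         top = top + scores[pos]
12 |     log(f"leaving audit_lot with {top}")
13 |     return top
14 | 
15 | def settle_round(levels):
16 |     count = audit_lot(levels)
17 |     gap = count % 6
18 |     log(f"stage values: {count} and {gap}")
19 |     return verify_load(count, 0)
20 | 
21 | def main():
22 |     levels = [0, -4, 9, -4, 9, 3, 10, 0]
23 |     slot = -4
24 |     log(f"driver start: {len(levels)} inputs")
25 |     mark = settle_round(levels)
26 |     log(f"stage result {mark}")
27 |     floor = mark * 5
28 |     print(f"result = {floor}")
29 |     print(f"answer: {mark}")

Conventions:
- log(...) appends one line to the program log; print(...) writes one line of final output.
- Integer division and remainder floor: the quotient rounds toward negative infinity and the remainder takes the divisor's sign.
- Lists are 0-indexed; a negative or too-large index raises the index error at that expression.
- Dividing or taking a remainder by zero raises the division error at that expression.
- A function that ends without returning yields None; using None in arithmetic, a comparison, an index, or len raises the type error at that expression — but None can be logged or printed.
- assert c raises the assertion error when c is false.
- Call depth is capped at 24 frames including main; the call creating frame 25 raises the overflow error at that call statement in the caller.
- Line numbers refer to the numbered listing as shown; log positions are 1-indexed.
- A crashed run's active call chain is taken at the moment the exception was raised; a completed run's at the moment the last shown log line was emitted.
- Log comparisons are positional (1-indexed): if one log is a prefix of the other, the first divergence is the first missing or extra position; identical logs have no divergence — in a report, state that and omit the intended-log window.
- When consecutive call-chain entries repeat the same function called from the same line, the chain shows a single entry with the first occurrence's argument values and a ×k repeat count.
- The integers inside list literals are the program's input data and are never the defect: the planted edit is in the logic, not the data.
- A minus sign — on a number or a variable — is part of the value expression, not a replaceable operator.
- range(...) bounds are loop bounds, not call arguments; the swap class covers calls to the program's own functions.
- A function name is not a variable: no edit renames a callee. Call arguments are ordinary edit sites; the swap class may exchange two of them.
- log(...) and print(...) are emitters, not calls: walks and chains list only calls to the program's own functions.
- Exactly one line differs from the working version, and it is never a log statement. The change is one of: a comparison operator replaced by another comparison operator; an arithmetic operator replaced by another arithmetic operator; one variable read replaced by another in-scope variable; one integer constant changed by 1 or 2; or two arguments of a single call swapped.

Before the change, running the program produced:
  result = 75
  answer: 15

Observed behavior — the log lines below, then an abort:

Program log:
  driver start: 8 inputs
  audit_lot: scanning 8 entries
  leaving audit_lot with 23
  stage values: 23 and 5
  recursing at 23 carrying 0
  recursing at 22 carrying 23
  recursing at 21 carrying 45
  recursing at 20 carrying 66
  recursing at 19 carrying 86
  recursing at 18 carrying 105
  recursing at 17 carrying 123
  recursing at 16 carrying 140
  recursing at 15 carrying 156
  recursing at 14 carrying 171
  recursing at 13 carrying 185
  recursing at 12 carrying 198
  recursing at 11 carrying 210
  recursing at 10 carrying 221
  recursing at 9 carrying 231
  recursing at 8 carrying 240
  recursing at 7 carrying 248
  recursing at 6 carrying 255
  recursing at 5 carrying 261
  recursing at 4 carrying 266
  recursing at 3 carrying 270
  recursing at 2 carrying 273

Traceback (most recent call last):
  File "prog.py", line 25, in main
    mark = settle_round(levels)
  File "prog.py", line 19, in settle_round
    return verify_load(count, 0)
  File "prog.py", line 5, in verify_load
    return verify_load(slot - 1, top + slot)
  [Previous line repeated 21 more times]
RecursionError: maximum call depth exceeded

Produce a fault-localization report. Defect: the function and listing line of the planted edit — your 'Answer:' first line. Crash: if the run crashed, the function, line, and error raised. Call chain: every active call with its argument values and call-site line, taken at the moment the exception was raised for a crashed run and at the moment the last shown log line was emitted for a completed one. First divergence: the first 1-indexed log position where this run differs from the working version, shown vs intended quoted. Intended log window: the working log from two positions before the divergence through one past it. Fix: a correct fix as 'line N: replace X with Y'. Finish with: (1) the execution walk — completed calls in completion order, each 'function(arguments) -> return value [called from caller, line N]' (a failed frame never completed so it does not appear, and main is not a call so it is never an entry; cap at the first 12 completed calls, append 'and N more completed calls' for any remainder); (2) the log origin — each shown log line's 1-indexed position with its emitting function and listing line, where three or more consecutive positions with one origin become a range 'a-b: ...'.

Answer: the defect is in settle_round at line 19.
Core observation: The earliest visible damage is log position 5 — 'recursing at 23 carrying 0' rather than the intended 'recursing at 5 carrying 0'.
Crash: verify_load, line 5, RecursionError.
Call chain: main -> settle_round([0, -4, 9, -4, 9, 3, 10, 0]) (called at line 25) -> verify_load(23, 0) (called at line 19) -> verify_load(22, 23) (called at line 5) ×21.
First divergence: at position 5 the run shows 'recursing at 23 carrying 0' where the working version logs 'recursing at 5 carrying 0'.
Intended log window:
  3: leaving audit_lot with 23
  4: stage values: 23 and 5
  5: recursing at 5 carrying 0
  6: recursing at 4 carrying 5
Execution walk:
  audit_lot([0, -4, 9, -4, 9, 3, 10, 0]) -> 23  [called from settle_round, line 16]
Log origins:
  1 — main, line 24
  2 — audit_lot, line 8
  3 — audit_lot, line 12
  4 — settle_round, line 18
  5-26 — verify_load, line 4
A correct fix: line 19: replace `count` with `gap`.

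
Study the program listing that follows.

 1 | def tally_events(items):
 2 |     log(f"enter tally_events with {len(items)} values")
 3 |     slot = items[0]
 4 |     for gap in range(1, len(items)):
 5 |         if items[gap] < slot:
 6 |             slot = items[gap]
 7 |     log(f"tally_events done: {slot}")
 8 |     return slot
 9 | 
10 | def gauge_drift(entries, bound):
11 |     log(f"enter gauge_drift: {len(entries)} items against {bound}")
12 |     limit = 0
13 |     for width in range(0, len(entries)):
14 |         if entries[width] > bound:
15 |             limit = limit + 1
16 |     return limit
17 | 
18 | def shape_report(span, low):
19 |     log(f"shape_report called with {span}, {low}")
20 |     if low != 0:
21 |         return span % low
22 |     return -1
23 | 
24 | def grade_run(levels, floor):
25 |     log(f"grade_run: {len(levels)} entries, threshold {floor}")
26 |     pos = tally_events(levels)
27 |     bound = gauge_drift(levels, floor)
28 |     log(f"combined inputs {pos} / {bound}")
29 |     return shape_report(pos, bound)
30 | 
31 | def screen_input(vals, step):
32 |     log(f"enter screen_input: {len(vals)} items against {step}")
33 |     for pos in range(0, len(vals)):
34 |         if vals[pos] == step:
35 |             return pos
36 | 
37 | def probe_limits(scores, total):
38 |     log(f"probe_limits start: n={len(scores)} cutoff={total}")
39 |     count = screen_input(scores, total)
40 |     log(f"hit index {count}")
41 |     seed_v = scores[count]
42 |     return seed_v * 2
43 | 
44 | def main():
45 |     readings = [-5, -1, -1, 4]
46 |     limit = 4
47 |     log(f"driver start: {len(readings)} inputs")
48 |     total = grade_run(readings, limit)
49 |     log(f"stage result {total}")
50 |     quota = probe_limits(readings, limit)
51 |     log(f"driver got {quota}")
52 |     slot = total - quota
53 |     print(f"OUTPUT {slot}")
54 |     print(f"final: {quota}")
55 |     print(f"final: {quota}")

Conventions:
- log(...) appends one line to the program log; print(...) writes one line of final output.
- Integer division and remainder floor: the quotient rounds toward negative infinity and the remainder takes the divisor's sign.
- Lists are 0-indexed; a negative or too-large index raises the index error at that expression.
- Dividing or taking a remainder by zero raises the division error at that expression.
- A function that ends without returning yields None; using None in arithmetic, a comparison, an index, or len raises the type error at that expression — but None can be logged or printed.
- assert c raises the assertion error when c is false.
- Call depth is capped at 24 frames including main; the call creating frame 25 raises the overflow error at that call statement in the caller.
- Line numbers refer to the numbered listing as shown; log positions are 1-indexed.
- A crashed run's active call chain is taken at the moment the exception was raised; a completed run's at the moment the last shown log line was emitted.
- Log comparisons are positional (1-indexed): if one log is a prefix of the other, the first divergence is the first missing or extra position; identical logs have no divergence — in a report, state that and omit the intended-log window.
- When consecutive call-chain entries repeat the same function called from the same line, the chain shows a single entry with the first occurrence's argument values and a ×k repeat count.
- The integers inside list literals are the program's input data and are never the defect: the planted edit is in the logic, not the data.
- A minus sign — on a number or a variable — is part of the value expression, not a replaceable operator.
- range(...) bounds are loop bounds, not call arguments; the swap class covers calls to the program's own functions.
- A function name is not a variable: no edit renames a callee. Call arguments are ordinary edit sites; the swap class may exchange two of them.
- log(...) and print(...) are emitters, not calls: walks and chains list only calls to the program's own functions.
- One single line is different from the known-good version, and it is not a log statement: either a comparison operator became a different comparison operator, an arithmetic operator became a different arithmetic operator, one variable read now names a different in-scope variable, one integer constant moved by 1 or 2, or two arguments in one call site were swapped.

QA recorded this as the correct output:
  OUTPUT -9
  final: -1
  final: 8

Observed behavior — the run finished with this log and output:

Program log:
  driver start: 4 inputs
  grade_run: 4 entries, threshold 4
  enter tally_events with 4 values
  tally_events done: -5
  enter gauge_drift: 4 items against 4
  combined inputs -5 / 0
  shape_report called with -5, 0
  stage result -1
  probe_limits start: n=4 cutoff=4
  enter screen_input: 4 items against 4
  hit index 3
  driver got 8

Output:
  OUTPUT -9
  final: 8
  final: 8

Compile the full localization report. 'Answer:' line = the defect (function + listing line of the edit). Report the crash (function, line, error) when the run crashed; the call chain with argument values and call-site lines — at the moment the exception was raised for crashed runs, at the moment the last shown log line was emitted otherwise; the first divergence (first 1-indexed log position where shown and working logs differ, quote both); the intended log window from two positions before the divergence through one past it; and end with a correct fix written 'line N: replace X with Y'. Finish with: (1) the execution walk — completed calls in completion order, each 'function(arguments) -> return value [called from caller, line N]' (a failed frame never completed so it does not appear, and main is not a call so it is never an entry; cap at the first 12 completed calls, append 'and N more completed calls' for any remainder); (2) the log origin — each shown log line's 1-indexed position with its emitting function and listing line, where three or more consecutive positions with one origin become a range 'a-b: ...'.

Answer: the defect is in main at line 54.
The tell: Every logged value matches the working version; the printed result is what differs.
Call chain: main.
First divergence: none (the log streams are identical).
Execution walk:
  tally_events([-5, -1, -1, 4]) -> -5  [called from grade_run, line 26]
  gauge_drift([-5, -1, -1, 4], 4) -> 0  [called from grade_run, line 27]
  shape_report(-5, 0) -> -1  [called from grade_run, line 29]
  grade_run([-5, -1, -1, 4], 4) -> -1  [called from main, line 48]
  screen_input([-5, -1, -1, 4], 4) -> 3  [called from probe_limits, line 39]
  probe_limits([-5, -1, -1, 4], 4) -> 8  [called from main, line 50]
Log origins:
  1 — main, line 47
  2 — grade_run, line 25
  3 — tally_events, line 2
  4 — tally_events, line 7
  5 — gauge_drift, line 11
  6 — grade_run, line 28
  7 — shape_report, line 19
  8 — main, line 49
  9 — probe_limits, line 38
  10 — screen_input, line 32
  11 — probe_limits, line 40
  12 — main, line 51
A correct fix: line 54: replace `quota` with `total`.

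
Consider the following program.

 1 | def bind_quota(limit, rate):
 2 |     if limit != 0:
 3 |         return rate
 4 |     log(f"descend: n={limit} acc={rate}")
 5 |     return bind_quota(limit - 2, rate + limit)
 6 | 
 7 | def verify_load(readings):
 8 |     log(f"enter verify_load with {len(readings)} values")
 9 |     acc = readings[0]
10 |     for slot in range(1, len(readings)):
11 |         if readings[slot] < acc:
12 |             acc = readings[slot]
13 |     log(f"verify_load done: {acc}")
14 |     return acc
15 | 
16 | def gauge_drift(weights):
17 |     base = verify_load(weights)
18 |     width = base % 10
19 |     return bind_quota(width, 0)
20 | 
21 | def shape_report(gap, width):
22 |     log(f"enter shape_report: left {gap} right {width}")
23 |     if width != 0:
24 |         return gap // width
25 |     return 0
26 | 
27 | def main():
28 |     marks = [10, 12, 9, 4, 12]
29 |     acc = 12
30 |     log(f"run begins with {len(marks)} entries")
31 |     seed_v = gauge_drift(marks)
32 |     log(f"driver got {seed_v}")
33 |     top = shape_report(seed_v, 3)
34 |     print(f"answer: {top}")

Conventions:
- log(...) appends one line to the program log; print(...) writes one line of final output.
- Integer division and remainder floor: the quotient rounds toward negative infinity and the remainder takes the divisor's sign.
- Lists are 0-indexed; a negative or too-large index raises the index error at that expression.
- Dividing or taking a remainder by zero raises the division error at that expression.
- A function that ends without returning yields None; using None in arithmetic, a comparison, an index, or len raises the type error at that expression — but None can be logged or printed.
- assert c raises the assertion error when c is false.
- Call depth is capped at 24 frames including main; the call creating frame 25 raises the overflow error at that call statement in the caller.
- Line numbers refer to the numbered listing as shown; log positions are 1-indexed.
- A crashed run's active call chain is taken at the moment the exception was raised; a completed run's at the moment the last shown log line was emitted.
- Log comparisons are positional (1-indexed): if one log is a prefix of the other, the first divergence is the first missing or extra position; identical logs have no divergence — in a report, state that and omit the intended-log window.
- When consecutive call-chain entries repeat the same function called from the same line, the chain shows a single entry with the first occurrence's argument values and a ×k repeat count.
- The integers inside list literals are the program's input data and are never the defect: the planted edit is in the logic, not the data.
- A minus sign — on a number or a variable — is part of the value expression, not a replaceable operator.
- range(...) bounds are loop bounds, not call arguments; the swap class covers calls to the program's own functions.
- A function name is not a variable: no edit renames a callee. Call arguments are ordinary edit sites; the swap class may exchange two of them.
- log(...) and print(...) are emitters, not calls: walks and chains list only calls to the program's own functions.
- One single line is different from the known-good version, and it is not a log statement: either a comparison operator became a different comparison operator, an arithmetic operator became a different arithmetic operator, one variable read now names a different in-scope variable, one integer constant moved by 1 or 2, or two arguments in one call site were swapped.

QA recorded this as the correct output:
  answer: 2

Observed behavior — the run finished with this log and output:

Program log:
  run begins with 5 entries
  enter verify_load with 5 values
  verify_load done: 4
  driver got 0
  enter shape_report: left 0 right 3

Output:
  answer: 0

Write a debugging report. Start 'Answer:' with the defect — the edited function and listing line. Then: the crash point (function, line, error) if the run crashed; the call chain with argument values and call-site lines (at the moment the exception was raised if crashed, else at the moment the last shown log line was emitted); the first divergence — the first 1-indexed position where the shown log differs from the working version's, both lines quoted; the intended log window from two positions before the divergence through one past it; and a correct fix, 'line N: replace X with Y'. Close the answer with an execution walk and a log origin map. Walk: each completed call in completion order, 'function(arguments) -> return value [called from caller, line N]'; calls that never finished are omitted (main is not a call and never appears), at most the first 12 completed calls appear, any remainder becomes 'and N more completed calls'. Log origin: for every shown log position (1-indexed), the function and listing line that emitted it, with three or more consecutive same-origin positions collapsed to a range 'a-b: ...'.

Answer: the defect is in bind_quota at line 2.
Key fact: Position 4 is the first bad log line: 'driver got 0' should read 'descend: n=4 acc=0'.
Call chain: main -> shape_report(0, 3) (called at line 33).
First divergence: position 4 — the shown line 'driver got 0' should read 'descend: n=4 acc=0'.
Intended log window:
  2: enter verify_load with 5 values
  3: verify_load done: 4
  4: descend: n=4 acc=0
  5: descend: n=2 acc=4
Execution walk:
  verify_load([10, 12, 9, 4, 12]) -> 4  [called from gauge_drift, line 17]
  bind_quota(4, 0) -> 0  [called from gauge_drift, line 19]
  gauge_drift([10, 12, 9, 4, 12]) -> 0  [called from main, line 31]
  shape_report(0, 3) -> 0  [called from main, line 33]
Log origins:
  1: emitted by main (line 30)
  2: emitted by verify_load (line 8)
  3: emitted by verify_load (line 13)
  4: emitted by main (line 32)
  5: emitted by shape_report (line 22)
A correct fix: line 2: replace `!=` with `<=`.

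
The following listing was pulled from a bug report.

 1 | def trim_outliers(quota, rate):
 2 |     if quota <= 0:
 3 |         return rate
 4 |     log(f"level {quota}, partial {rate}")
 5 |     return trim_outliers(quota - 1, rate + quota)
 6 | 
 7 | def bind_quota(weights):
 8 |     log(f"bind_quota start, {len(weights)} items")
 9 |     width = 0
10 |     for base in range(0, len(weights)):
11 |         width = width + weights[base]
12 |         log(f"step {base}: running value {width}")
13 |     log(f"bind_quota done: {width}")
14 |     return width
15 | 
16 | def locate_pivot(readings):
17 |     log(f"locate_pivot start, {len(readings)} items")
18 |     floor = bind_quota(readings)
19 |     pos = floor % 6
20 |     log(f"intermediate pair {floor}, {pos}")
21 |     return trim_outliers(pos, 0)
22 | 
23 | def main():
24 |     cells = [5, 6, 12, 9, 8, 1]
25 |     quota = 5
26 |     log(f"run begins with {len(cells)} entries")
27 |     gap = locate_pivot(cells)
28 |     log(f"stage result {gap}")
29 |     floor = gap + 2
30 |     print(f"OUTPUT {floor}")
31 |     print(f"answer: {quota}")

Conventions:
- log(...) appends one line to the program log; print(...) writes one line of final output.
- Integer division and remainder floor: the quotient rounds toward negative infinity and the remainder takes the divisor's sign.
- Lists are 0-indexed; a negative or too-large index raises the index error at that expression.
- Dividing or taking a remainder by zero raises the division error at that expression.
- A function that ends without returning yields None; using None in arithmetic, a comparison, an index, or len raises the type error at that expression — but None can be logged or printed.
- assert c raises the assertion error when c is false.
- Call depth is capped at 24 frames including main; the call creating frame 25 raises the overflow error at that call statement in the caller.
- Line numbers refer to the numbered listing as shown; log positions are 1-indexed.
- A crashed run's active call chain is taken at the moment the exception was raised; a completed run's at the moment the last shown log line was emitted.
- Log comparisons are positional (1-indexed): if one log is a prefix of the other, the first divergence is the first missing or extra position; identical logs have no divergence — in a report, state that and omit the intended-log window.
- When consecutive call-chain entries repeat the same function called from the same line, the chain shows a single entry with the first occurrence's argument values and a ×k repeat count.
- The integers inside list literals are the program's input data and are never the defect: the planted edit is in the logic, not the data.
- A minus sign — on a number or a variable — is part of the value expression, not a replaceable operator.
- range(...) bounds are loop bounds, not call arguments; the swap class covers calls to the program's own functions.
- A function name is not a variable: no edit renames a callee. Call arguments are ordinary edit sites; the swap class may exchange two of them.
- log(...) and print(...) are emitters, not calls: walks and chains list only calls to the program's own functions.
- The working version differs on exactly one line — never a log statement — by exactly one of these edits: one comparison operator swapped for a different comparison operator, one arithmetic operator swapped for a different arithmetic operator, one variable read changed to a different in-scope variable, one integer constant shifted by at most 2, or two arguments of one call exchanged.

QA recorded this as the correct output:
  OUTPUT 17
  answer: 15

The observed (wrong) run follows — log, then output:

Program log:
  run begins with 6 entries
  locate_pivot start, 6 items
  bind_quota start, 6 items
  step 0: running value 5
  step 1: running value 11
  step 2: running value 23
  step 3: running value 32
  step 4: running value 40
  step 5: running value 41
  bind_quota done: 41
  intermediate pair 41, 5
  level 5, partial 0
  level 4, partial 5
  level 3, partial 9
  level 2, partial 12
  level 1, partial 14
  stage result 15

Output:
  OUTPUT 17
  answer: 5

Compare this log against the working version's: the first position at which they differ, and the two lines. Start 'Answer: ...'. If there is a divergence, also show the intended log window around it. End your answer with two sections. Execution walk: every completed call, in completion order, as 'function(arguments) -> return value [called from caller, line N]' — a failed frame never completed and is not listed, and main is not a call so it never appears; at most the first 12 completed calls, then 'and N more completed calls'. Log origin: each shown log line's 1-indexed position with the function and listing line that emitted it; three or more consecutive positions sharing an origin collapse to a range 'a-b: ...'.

Answer: there is none — every log position agrees.
Execution walk:
  bind_quota([5, 6, 12, 9, 8, 1]) -> 41  [called from locate_pivot, line 18]
  trim_outliers(0, 15) -> 15  [called from trim_outliers, line 5]
  trim_outliers(1, 14) -> 15  [called from trim_outliers, line 5]
  trim_outliers(2, 12) -> 15  [called from trim_outliers, line 5]
  trim_outliers(3, 9) -> 15  [called from trim_outliers, line 5]
  trim_outliers(4, 5) -> 15  [called from trim_outliers, line 5]
  trim_outliers(5, 0) -> 15  [called from locate_pivot, line 21]
  locate_pivot([5, 6, 12, 9, 8, 1]) -> 15  [called from main, line 27]
Log origins:
  1 — main, line 26
  2 — locate_pivot, line 17
  3 — bind_quota, line 8
  4-9 — bind_quota, line 12
  10 — bind_quota, line 13
  11 — locate_pivot, line 20
  12-16 — trim_outliers, line 4
  17 — main, line 28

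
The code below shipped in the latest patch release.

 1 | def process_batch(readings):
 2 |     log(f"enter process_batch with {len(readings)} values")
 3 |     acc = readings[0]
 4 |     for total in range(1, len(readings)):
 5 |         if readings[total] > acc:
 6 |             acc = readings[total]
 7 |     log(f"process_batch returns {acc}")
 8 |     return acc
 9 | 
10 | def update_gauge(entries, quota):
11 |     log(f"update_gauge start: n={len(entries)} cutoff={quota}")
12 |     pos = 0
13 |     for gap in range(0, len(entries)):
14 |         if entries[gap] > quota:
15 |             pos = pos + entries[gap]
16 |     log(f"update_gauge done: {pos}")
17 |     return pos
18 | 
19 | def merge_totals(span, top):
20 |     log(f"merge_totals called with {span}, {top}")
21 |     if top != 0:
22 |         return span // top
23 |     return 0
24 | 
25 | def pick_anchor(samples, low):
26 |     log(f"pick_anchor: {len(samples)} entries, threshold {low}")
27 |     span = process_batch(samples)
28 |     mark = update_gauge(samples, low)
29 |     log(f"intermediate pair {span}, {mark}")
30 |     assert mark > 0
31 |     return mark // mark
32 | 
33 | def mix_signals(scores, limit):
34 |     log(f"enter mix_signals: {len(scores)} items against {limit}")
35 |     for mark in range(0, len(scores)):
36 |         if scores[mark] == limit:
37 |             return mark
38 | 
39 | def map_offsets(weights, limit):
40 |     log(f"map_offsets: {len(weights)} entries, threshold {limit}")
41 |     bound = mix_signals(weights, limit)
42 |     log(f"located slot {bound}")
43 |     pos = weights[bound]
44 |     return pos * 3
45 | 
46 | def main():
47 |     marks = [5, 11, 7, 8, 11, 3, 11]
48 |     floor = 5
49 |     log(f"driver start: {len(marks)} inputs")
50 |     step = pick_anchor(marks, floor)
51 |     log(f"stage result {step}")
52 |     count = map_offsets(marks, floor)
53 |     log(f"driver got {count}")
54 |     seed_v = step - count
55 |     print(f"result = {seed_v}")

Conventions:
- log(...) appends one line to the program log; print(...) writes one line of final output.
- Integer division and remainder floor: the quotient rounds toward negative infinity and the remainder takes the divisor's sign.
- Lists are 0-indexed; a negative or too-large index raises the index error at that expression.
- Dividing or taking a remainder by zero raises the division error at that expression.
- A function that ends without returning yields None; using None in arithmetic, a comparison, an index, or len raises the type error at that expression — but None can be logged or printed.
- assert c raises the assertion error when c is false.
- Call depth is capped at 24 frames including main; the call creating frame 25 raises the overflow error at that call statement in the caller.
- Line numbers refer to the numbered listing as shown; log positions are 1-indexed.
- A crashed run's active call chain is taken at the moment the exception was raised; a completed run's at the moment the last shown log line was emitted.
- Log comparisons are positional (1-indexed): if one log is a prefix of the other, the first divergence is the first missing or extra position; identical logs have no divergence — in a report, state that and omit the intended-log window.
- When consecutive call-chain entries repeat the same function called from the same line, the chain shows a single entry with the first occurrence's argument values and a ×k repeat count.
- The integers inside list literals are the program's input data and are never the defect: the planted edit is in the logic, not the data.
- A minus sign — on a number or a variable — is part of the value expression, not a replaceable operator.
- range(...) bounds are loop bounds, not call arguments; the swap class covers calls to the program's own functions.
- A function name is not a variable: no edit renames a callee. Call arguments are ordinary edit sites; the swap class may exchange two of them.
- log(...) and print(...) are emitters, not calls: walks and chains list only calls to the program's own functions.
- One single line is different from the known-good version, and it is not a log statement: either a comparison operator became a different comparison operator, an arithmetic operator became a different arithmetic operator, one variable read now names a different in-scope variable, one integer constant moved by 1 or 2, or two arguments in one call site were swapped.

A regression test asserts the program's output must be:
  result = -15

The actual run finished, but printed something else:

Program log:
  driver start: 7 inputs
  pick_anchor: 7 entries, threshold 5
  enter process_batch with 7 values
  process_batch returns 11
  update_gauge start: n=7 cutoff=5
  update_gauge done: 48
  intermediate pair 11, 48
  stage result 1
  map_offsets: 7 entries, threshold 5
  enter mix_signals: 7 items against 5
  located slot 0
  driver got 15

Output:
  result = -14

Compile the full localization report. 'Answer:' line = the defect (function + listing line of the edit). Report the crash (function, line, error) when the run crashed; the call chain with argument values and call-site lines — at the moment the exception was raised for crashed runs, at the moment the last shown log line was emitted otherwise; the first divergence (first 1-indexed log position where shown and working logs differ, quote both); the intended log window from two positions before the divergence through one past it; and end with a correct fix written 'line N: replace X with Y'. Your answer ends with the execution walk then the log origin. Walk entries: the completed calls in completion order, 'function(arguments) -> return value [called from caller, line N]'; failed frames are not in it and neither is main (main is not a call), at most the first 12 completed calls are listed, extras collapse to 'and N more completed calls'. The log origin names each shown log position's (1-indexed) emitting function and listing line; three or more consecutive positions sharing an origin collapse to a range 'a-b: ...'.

Answer: the defect is in pick_anchor at line 31.
Key observation: Log line 8 is where behavior first shows: 'stage result 1' appears instead of 'stage result 0'.
Call chain: main.
First divergence: position 8; shown 'stage result 1' vs intended 'stage result 0'.
Intended log window:
  6: update_gauge done: 48
  7: intermediate pair 11, 48
  8: stage result 0
  9: map_offsets: 7 entries, threshold 5
Execution walk:
  process_batch([5, 11, 7, 8, 11, 3, 11]) -> 11  [called from pick_anchor, line 27]
  update_gauge([5, 11, 7, 8, 11, 3, 11], 5) -> 48  [called from pick_anchor, line 28]
  pick_anchor([5, 11, 7, 8, 11, 3, 11], 5) -> 1  [called from main, line 50]
  mix_signals([5, 11, 7, 8, 11, 3, 11], 5) -> 0  [called from map_offsets, line 41]
  map_offsets([5, 11, 7, 8, 11, 3, 11], 5) -> 15  [called from main, line 52]
Log line origins:
  1: logged in main at line 49
  2: logged in pick_anchor at line 26
  3: logged in process_batch at line 2
  4: logged in process_batch at line 7
  5: logged in update_gauge at line 11
  6: logged in update_gauge at line 16
  7: logged in pick_anchor at line 29
  8: logged in main at line 51
  9: logged in map_offsets at line 40
  10: logged in mix_signals at line 34
  11: logged in map_offsets at line 42
  12: logged in main at line 53
A correct fix: line 31: replace `mark // mark` with `span // mark`.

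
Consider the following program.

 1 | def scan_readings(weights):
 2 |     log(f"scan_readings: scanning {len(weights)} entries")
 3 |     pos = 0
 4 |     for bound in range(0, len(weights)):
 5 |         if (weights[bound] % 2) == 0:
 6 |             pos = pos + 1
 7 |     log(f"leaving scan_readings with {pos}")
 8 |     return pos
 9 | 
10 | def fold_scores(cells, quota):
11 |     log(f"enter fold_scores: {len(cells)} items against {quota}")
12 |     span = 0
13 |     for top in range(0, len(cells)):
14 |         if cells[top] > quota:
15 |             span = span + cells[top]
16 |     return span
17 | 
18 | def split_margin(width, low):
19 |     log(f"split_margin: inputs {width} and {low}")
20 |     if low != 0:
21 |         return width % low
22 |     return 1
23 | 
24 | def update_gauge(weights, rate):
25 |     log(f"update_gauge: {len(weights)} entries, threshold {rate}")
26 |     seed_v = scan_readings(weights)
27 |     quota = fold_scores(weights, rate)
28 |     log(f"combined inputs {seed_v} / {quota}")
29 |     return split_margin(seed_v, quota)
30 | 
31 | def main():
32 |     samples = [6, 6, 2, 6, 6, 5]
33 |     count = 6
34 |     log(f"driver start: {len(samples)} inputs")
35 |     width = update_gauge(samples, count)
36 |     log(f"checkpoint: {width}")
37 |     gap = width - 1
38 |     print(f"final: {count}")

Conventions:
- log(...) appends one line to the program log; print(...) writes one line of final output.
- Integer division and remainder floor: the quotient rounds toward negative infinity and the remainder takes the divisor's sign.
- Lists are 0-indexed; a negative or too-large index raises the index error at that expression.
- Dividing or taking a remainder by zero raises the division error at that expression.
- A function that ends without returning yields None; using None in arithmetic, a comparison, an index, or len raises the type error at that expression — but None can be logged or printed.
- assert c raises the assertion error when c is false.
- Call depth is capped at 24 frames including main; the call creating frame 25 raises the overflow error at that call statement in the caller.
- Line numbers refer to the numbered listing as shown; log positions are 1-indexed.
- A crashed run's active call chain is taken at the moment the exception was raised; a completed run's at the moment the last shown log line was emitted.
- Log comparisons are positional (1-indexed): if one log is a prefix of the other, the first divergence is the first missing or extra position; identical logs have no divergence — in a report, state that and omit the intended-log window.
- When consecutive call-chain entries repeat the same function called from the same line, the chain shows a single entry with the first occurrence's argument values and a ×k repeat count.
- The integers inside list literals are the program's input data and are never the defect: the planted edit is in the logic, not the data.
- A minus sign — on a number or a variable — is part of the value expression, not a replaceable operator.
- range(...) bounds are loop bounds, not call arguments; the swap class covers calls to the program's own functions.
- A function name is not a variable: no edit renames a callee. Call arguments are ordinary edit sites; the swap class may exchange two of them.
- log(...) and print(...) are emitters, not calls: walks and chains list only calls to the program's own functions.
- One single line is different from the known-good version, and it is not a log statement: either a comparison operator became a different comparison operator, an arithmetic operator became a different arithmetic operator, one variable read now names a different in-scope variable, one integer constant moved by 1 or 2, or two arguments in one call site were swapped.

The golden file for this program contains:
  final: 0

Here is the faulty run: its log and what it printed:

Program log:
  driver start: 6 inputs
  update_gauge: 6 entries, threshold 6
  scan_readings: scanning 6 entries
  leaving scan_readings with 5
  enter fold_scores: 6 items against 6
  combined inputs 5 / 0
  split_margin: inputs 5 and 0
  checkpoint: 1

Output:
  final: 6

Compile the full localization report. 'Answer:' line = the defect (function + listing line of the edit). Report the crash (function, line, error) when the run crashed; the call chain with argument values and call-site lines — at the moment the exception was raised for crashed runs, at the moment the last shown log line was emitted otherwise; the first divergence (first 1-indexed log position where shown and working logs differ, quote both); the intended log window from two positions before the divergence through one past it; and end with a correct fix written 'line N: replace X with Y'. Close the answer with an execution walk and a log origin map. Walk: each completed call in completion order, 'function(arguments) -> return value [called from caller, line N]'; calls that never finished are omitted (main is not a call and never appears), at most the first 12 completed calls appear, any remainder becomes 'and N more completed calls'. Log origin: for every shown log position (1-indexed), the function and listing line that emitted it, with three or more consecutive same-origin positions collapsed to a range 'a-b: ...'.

Answer: the defect is in main at line 38.
Core observation: The two runs log identically and part ways only at the printed values.
Call chain: main.
First divergence: none; the two logs match at every position.
Execution walk:
  scan_readings([6, 6, 2, 6, 6, 5]) -> 5  [called from update_gauge, line 26]
  fold_scores([6, 6, 2, 6, 6, 5], 6) -> 0  [called from update_gauge, line 27]
  split_margin(5, 0) -> 1  [called from update_gauge, line 29]
  update_gauge([6, 6, 2, 6, 6, 5], 6) -> 1  [called from main, line 35]
Log origin:
  1: emitted by main (line 34)
  2: emitted by update_gauge (line 25)
  3: emitted by scan_readings (line 2)
  4: emitted by scan_readings (line 7)
  5: emitted by fold_scores (line 11)
  6: emitted by update_gauge (line 28)
  7: emitted by split_margin (line 19)
  8: emitted by main (line 36)
A correct fix: line 38: replace `count` with `gap`.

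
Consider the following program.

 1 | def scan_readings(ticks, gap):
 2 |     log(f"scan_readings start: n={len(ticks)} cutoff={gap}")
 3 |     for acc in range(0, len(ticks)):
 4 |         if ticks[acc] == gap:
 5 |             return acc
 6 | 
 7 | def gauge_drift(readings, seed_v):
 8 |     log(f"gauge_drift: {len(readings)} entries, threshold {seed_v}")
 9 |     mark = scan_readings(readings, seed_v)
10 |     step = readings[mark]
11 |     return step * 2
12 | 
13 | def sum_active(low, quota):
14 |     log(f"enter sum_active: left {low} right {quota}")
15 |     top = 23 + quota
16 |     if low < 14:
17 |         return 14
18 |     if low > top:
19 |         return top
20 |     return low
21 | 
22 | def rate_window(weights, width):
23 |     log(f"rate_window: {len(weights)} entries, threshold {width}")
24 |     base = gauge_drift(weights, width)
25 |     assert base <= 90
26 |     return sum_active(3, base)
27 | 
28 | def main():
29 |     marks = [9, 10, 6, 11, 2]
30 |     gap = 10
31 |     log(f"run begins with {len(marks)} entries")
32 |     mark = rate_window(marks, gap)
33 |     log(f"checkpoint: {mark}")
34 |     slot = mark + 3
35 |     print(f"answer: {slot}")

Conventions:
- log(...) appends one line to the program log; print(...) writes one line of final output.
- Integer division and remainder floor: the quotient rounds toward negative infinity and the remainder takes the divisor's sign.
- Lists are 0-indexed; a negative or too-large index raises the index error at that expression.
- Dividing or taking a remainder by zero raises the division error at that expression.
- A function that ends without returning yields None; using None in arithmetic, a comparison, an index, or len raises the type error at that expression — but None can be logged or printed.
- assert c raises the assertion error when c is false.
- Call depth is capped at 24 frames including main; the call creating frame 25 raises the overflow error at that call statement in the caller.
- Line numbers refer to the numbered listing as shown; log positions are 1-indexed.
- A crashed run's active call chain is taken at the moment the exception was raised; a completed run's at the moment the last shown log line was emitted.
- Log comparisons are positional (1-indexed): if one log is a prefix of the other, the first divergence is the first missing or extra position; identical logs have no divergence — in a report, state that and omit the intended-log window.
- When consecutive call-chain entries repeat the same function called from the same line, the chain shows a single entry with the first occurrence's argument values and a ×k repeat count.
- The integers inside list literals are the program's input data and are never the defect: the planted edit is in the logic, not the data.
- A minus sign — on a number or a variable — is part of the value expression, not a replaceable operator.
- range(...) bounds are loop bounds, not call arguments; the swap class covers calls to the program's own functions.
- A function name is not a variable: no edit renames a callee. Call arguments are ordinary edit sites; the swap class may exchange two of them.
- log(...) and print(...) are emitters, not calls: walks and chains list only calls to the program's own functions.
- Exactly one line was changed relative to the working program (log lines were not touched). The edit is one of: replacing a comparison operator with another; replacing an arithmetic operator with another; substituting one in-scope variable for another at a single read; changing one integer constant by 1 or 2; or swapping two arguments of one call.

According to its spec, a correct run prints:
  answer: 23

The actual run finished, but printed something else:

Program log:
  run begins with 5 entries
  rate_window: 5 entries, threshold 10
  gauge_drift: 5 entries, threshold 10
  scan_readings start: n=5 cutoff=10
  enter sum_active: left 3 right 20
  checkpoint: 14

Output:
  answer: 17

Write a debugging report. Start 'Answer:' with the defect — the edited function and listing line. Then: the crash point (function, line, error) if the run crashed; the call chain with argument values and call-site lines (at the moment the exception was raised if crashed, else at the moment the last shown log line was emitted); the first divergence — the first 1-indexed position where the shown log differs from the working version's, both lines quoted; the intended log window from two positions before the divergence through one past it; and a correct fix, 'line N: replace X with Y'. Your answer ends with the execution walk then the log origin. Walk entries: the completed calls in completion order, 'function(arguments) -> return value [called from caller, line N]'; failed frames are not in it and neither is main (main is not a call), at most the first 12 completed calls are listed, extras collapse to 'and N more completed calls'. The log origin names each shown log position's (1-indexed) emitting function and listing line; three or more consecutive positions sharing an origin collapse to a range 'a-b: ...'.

Answer: the defect is in rate_window at line 26.
Key observation: Everything matches until log position 5, which reads 'enter sum_active: left 3 right 20' in place of 'enter sum_active: left 20 right 3'.
Call chain: main.
First divergence: at position 5 the run shows 'enter sum_active: left 3 right 20' where the working version logs 'enter sum_active: left 20 right 3'.
Intended log window:
  3: gauge_drift: 5 entries, threshold 10
  4: scan_readings start: n=5 cutoff=10
  5: enter sum_active: left 20 right 3
  6: checkpoint: 20
Execution walk:
  scan_readings([9, 10, 6, 11, 2], 10) -> 1  [called from gauge_drift, line 9]
  gauge_drift([9, 10, 6, 11, 2], 10) -> 20  [called from rate_window, line 24]
  sum_active(3, 20) -> 14  [called from rate_window, line 26]
  rate_window([9, 10, 6, 11, 2], 10) -> 14  [called from main, line 32]
Origin of each log line:
  1: logged in main at line 31
  2: logged in rate_window at line 23
  3: logged in gauge_drift at line 8
  4: logged in scan_readings at line 2
  5: logged in sum_active at line 14
  6: logged in main at line 33
A correct fix: line 26: replace `sum_active(3, base)` with `sum_active(base, 3)`.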